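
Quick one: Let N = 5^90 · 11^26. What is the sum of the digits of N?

391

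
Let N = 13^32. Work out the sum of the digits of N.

13^32 = 442779263776840698304313192148785281
Sum of its 36 digits: 169.

169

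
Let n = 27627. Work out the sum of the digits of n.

2+7+6+2+7 = 24

24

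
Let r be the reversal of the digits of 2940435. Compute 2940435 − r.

-2400057

Reverse of 2940435 is 5340492.
2940435 − 5340492 = -2400057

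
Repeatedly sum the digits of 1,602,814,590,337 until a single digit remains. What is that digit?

4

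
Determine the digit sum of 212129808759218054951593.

106

2+1+2+1+2+9+8+0+8+7+5+9+2+1+8+0+5+4+9+5+1+5+9+3 = 106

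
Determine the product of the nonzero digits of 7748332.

7×7×4×8×3×3×2 = 28224

28224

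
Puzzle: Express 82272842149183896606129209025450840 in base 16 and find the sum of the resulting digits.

195

82272842149183896606129209025450840 in base 16 is FD85D427D70C3EB631543A7535358.
Digit sum: 15+13+8+5+13+4+2+7+13+7+0+12+3+14+11+6+3+1+5+4+3+10+7+5+3+5+3+5+8 = 195.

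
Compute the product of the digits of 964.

216

9×6×4 = 216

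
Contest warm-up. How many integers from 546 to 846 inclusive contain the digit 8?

100

The integers in [546, 846] that contain the digit 8: 548, 558, 568, 578, 580, 581, …, 845, 846.
100 qualify.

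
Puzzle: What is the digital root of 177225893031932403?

6

1+7+7+2+2+5+8+9+3+0+3+1+9+3+2+4+0+3 = 69
6+9 = 15
1+5 = 6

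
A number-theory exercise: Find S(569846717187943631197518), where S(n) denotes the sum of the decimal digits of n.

126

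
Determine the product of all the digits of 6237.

252

6×2×3×7 = 252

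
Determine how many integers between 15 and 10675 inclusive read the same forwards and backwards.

195

The integers in [15, 10675] that read the same forwards and backwards: 22, 33, 44, 55, 66, 77, …, 10501, 10601.
195 qualify.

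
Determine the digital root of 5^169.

5

The digital root of n equals n mod 9 (or 9 when 9 | n), so we need 5^169 mod 9.
5^169 ≡ 5 (mod 9), so the digital root is 5.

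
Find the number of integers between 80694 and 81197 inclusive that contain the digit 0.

The integers in [80694, 81197] that contain the digit 0: 80694, 80695, 80696, 80697, 80698, 80699, …, 81180, 81190.
425 qualify.

425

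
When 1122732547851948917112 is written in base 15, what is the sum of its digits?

138

1122732547851948917112 in base 15 is B5DE0DDB91310E62AC.
Digit sum: 11+5+13+14+0+13+13+11+9+1+3+1+0+14+6+2+10+12 = 138.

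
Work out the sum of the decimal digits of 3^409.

900

3^409 = 1388651220956629109998434257429124593929525972228492736160594286427905629911806893003950332955107941634963926806367480413276779117032722946240857697318617464081342296027574244566861145864854123683
Sum of its 196 digits: 900.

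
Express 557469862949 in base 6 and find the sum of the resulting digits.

557469862949 in base 6 is 1104033105511045.
Digit sum: 1+1+0+4+0+3+3+1+0+5+5+1+1+0+4+5 = 34.

34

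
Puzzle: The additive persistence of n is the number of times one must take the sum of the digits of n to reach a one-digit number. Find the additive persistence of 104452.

2

104452 → 16 → 7 (2 steps)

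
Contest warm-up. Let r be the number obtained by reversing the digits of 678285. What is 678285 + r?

Reverse of 678285 is 582876.
678285 + 582876 = 1261161

1261161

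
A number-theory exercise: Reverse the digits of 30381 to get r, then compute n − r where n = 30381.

Reverse of 30381 is 18303.
30381 − 18303 = 12078

12078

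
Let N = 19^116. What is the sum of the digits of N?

19^116 = 21647996574289685086692139606814337872670938048246423714137638341596811832804732305889577051859944405866803626665074447934234936055113996999844585681
Sum of its 149 digits: 730.

730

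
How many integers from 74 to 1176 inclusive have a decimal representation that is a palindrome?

The integers in [74, 1176] that have a decimal representation that is a palindrome: 77, 88, 99, 101, 111, 121, …, 1001, 1111.
95 qualify.

95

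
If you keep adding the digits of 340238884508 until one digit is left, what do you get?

3+4+0+2+3+8+8+8+4+5+0+8 = 53
5+3 = 8

8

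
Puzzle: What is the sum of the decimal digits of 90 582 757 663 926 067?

88

9+0+5+8+2+7+5+7+6+6+3+9+2+6+0+6+7 = 88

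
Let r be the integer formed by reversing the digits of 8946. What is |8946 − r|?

2448

Reverse of 8946 is 6498.
|8946 − 6498| = 2448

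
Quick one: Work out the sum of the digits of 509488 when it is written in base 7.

16

509488 in base 7 is 4221250.
Digit sum: 4+2+2+1+2+5+0 = 16.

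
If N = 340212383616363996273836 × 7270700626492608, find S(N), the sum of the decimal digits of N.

168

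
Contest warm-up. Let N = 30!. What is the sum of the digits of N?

30! = 265252859812191058636308480000000
Sum of its 33 digits: 117.

117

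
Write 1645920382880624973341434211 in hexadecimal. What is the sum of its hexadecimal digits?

176

1645920382880624973341434211 in base 16 is 5517932BE2C8DDEBF92A163.
Digit sum: 5+5+1+7+9+3+2+11+14+2+12+8+13+13+14+11+15+9+2+10+1+6+3 = 176.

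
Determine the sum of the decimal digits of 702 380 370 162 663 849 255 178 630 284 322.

7+0+2+3+8+0+3+7+0+1+6+2+6+6+3+8+4+9+2+5+5+1+7+8+6+3+0+2+8+4+3+2+2 = 133

133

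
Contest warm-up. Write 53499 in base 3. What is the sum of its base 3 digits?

53499 in base 3 is 2201101110.
Digit sum: 2+2+0+1+1+0+1+1+1+0 = 9.

9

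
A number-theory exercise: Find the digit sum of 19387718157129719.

86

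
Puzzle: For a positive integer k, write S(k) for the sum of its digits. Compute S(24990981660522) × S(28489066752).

3591

S(24990981660522) = 2+4+9+9+0+9+8+1+6+6+0+5+2+2 = 63.
S(28489066752) = 2+8+4+8+9+0+6+6+7+5+2 = 57.
63 · 57 = 3591.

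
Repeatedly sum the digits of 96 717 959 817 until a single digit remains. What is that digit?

9+6+7+1+7+9+5+9+8+1+7 = 69
6+9 = 15
1+5 = 6

6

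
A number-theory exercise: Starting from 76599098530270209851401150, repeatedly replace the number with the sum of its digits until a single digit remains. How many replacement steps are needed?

76599098530270209851401150 → 106 → 7 (2 steps)

2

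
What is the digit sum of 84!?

477

84! = 3314240134565353266999387579130131288000666286242049487118846032383059131291716864129885722968716753156177920000000000000000000
Sum of its 127 digits: 477.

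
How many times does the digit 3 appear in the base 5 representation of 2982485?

1

2982485 in base 5 is 1230414420.
The digit 3 appears 1 time.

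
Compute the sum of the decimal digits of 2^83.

122

2^83 = 9671406556917033397649408
Sum of its 25 digits: 122.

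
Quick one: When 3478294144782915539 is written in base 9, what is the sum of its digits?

91

3478294144782915539 in base 9 is 25150758452607653785.
Digit sum: 2+5+1+5+0+7+5+8+4+5+2+6+0+7+6+5+3+7+8+5 = 91.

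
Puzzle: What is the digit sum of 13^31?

184

13^31 = 34059943367449284484947168626829637
Sum of its 35 digits: 184.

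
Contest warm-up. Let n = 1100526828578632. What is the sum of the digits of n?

1+1+0+0+5+2+6+8+2+8+5+7+8+6+3+2 = 64

64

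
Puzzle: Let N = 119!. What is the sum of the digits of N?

774

119! = 55745857612076058813234317117419771556272886109483581752463927935846946310374691578057284710599874844234646982443450754604453404911734348832487342619913750049708004343808000000000000000000000000000
Sum of its 197 digits: 774.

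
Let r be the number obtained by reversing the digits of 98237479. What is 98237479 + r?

195710768

Reverse of 98237479 is 97473289.
98237479 + 97473289 = 195710768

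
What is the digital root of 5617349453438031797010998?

5+6+1+7+3+4+9+4+5+3+4+3+8+0+3+1+7+9+7+0+1+0+9+9+8 = 116
1+1+6 = 8

8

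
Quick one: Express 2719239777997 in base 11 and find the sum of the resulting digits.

77

2719239777997 in base 11 is 95924AA67456.
Digit sum: 9+5+9+2+4+10+10+6+7+4+5+6 = 77.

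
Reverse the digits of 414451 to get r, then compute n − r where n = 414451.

Reverse of 414451 is 154414.
414451 − 154414 = 260037

260037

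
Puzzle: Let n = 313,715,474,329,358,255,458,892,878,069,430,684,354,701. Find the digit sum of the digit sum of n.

16

First digit sum: 196.
1+9+6 = 16.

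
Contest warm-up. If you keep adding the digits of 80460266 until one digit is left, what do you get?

8+0+4+6+0+2+6+6 = 32
3+2 = 5

5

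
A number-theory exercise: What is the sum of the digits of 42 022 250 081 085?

4+2+0+2+2+2+5+0+0+8+1+0+8+5 = 39

39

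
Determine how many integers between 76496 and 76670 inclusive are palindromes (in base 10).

The integers in [76496, 76670] that are palindromes (in base 10): 76567, 76667.
2 qualify.

2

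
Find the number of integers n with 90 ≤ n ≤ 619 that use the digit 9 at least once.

The integers in [90, 619] that use the digit 9 at least once: 90, 91, 92, 93, 94, 95, …, 609, 619.
107 qualify.

107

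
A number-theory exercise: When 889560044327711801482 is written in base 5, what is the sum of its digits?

62

889560044327711801482 in base 5 is 434144132303112231123210121412.
Digit sum: 4+3+4+1+4+4+1+3+2+3+0+3+1+1+2+2+3+1+1+2+3+2+1+0+1+2+1+4+1+2 = 62.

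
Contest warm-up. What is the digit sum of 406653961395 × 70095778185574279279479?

406653961395 × 70095778185574279279479 = 28504725876229006112022201681713205
Sum of its 35 digits: 117.

117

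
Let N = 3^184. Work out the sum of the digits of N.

3^184 = 6170365191715177779482467945369860501784408913594010934644126825341528124785676079587681
Sum of its 88 digits: 414.

414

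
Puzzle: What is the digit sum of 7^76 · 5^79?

7^76 · 5^79 = 279306719268867042164830289539639349290170726623145876193021029200262748289876509055762454636351321823894977569580078125
Sum of its 120 digits: 548.

548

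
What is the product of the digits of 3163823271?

3×1×6×3×8×2×3×2×7×1 = 36288

36288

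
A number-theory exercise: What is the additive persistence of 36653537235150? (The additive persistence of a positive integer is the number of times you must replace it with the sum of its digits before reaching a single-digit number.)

2

36653537235150 → 54 → 9 (2 steps)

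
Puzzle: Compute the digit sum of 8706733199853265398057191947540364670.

8+7+0+6+7+3+3+1+9+9+8+5+3+2+6+5+3+9+8+0+5+7+1+9+1+9+4+7+5+4+0+3+6+4+6+7+0 = 180

180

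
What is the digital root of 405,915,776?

4+0+5+9+1+5+7+7+6 = 44
4+4 = 8

8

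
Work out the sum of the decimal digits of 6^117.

6^117 = 11058501848889398044247231674620986485321431295577581053898440737775600150566980478866292736
Sum of its 92 digits: 432.

432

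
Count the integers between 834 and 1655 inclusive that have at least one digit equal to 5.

The integers in [834, 1655] that have at least one digit equal to 5: 835, 845, 850, 851, 852, 853, …, 1654, 1655.
241 qualify.

241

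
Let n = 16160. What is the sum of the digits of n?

1+6+1+6+0 = 14

14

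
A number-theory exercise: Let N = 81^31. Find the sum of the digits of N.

279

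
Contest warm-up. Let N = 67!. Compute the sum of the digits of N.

67! = 36471110918188685288249859096605464427167635314049524593701628500267962436943872000000000000000
Sum of its 95 digits: 369.

369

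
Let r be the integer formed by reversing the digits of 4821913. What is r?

Reversing 4821913 gives 3191284.

3191284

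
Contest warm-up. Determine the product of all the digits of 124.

1×2×4 = 8

8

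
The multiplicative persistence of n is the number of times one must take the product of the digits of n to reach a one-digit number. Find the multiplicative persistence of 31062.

31062 → 0 (1 step)

1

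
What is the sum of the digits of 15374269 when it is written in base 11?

15374269 in base 11 is 8750A09.
Digit sum: 8+7+5+0+10+0+9 = 39.

39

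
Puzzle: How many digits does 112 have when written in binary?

112 in base 2 is 1110000, which has 7 digits.

7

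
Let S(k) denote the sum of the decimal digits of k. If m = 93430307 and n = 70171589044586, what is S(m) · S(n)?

S(93430307) = 9+3+4+3+0+3+0+7 = 29.
S(70171589044586) = 7+0+1+7+1+5+8+9+0+4+4+5+8+6 = 65.
29 · 65 = 1885.

1885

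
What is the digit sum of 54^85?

54^85 = 1792543010382942328545474161856265682338603009149565020240287839207557674962042591530977124435420476605101860985475227179334089686666646372613095424
Sum of its 148 digits: 639.

639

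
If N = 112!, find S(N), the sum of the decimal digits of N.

765

112! = 197450685722107402353682037275992488341277868034975337796656295094902858969771811440894224355027779366597957338237853638272334919686385621811850780464277094400000000000000000000000000
Sum of its 183 digits: 765.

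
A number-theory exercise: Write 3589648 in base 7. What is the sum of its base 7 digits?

3589648 in base 7 is 42340306.
Digit sum: 4+2+3+4+0+3+0+6 = 22.

22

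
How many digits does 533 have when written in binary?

533 in base 2 is 1000010101, which has 10 digits.

10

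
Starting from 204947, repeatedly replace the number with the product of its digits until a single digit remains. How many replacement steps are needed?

204947 → 0 (1 step)

1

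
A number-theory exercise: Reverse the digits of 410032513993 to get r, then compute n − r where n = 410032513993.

10717283979

Reverse of 410032513993 is 399315230014.
410032513993 − 399315230014 = 10717283979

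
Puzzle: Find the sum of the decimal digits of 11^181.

11^181 = 310510302014121633020937183557989704181193410687432229173925921726449830163756710579762535041029352156690293924949840725060157610378782033562854077931351117235416826442793546645794270350811
Sum of its 189 digits: 776.

776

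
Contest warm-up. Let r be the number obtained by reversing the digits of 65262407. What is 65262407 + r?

Reverse of 65262407 is 70426256.
65262407 + 70426256 = 135688663

135688663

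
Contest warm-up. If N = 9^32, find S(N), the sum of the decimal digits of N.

9^32 = 3433683820292512484657849089281
Sum of its 31 digits: 144.

144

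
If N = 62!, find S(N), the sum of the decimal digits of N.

62! = 31469973260387937525653122354950764088012280797258232192163168247821107200000000000000
Sum of its 86 digits: 306.

306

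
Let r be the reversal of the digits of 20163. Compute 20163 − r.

-15939

Reverse of 20163 is 36102.
20163 − 36102 = -15939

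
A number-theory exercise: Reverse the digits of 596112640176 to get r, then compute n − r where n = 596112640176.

Reverse of 596112640176 is 671046211695.
596112640176 − 671046211695 = -74933571519

-74933571519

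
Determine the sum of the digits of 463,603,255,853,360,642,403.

78

4+6+3+6+0+3+2+5+5+8+5+3+3+6+0+6+4+2+4+0+3 = 78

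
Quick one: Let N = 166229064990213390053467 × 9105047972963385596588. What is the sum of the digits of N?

166229064990213390053467 × 9105047972963385596588 = 1513523611236741313899426831077009251012770596
Sum of its 46 digits: 176.

176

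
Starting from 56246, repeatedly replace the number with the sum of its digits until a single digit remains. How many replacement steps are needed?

56246 → 23 → 5 (2 steps)

2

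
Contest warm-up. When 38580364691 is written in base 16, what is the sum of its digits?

71

38580364691 in base 16 is 8FB91A593.
Digit sum: 8+15+11+9+1+10+5+9+3 = 71.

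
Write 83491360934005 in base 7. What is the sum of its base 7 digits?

83491360934005 in base 7 is 23405023520316553.
Digit sum: 2+3+4+0+5+0+2+3+5+2+0+3+1+6+5+5+3 = 49.

49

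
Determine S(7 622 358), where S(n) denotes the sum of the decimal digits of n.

7+6+2+2+3+5+8 = 33

33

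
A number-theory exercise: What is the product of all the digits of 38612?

288

3×8×6×1×2 = 288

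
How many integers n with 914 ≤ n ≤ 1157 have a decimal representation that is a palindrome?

11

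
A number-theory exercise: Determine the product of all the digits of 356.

3×5×6 = 90

90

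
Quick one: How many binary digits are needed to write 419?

419 in base 2 is 110100011, which has 9 digits.

9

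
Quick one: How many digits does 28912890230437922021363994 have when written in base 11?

25

28912890230437922021363994 in base 11 is 2A320194A44A5249544A544A9, which has 25 digits.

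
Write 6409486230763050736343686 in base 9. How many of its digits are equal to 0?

6409486230763050736343686 in base 9 is 88315410732784566685254271.
The digit 0 appears 1 time.

1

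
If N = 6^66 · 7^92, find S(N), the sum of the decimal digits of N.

612

6^66 · 7^92 = 1279387804656964744433411112072152620648346179141957565764802339093596719163459838666778749209787010591890207916908038258641862656
Sum of its 130 digits: 612.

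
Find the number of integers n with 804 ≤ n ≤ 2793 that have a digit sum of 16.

152

The integers in [804, 2793] that have a digit sum of 16: 808, 817, 826, 835, 844, 853, …, 2761, 2770.
152 qualify.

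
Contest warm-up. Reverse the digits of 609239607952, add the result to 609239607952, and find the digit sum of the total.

Reversal of 609239607952 is 259706932906; 609239607952 + 259706932906 = 868946540858.
Digit sum of 868946540858: 8+6+8+9+4+6+5+4+0+8+5+8 = 71.

71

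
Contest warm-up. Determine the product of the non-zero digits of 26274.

2×6×2×7×4 = 672

672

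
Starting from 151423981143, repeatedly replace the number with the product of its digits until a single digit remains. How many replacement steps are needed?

2

151423981143 → 103680 → 0 (2 steps)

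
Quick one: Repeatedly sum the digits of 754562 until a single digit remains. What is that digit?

2

7+5+4+5+6+2 = 29
2+9 = 11
1+1 = 2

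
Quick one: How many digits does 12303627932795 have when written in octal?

15

12303627932795 in base 8 is 263025127652173, which has 15 digits.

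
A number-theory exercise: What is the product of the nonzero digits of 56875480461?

6451200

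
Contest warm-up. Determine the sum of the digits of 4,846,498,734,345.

4+8+4+6+4+9+8+7+3+4+3+4+5 = 69

69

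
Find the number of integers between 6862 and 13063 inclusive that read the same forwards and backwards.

63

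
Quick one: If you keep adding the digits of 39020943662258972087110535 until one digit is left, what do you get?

8

3+9+0+2+0+9+4+3+6+6+2+2+5+8+9+7+2+0+8+7+1+1+0+5+3+5 = 107
1+0+7 = 8
(Equivalently, 39020943662258972087110535 mod 9 = 8.)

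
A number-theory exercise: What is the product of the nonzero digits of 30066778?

42336

3×6×6×7×7×8 = 42336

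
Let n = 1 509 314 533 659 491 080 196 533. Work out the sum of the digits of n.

1+5+0+9+3+1+4+5+3+3+6+5+9+4+9+1+0+8+0+1+9+6+5+3+3 = 103

103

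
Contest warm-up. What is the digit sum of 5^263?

758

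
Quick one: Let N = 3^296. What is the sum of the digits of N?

603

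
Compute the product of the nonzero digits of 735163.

7×3×5×1×6×3 = 1890

1890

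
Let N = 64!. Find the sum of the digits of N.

64! = 126886932185884164103433389335161480802865516174545192198801894375214704230400000000000000
Sum of its 90 digits: 324.

324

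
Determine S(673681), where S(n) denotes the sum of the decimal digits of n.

31

6+7+3+6+8+1 = 31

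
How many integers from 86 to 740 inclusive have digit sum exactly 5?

15

The integers in [86, 740] that have digit sum exactly 5: 104, 113, 122, 131, 140, 203, …, 410, 500.
15 qualify.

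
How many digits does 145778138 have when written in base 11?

8

145778138 in base 11 is 75319300, which has 8 digits.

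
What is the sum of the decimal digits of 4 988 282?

4+9+8+8+2+8+2 = 41

41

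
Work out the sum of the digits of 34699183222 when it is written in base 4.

34699183222 in base 4 is 200110032320101312.
Digit sum: 2+0+0+1+1+0+0+3+2+3+2+0+1+0+1+3+1+2 = 22.

22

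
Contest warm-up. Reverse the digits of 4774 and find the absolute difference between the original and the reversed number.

0

Reverse of 4774 is 4774.
|4774 − 4774| = 0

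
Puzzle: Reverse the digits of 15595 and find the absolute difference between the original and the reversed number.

43956

Reverse of 15595 is 59551.
|15595 − 59551| = 43956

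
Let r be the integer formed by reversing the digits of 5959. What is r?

9595

Reversing 5959 gives 9595.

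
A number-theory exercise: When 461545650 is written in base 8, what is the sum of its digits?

27

461545650 in base 8 is 3340520262.
Digit sum: 3+3+4+0+5+2+0+2+6+2 = 27.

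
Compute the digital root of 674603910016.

6+7+4+6+0+3+9+1+0+0+1+6 = 43
4+3 = 7

7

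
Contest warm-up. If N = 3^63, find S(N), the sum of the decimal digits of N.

153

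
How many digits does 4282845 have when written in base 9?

7

4282845 in base 9 is 8046856, which has 7 digits.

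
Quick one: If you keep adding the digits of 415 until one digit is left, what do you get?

1

4+1+5 = 10
1+0 = 1
(Equivalently, 415 mod 9 = 1.)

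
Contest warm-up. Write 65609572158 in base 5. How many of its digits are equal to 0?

65609572158 in base 5 is 2033332022302113.
The digit 0 appears 3 times.

3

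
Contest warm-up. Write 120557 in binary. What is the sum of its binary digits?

120557 in base 2 is 11101011011101101.
Digit sum: 1+1+1+0+1+0+1+1+0+1+1+1+0+1+1+0+1 = 12.

12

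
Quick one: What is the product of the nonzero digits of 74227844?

100352

7×4×2×2×7×8×4×4 = 100352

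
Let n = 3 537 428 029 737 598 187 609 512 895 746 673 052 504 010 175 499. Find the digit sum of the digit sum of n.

12

First digit sum: 228.
2+2+8 = 12.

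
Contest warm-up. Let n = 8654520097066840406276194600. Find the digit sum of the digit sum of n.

First digit sum: 115.
1+1+5 = 7.

7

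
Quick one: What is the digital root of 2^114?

1

The digital root of n equals n mod 9 (or 9 when 9 | n), so we need 2^114 mod 9.
2^114 ≡ 1 (mod 9), so the digital root is 1.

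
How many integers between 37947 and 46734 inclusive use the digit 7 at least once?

2389

The integers in [37947, 46734] that use the digit 7 at least once: 37947, 37948, 37949, 37950, 37951, 37952, …, 46733, 46734.
2389 qualify.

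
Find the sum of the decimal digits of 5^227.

5^227 = 463650768835927673216466907693454939170945597344723875306629882364697667511953669874664010340401054692042364892000144878381195923111590673215687274932861328125
Sum of its 159 digits: 731.

731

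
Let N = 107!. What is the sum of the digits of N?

107! = 12265202031961379393517517010387338887131568154382945052653251412013535324922144249034658613287059061933743916719318560380966506520420000368175349760000000000000000000000000
Sum of its 173 digits: 594.

594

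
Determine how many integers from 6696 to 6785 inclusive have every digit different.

48

The integers in [6696, 6785] that have every digit different: 6701, 6702, 6703, 6704, 6705, 6708, …, 6784, 6785.
48 qualify.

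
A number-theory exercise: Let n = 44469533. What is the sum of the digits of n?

38

4+4+4+6+9+5+3+3 = 38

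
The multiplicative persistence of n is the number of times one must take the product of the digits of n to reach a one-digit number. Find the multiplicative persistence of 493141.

3

493141 → 432 → 24 → 8 (3 steps)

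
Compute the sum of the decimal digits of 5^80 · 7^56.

496

5^80 · 7^56 = 17502117199372368863198155147162991129932647479784859967239505663949561409253874444402754306793212890625
Sum of its 104 digits: 496.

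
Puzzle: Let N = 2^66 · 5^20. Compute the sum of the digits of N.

2^66 · 5^20 = 7036874417766400000000000000000000
Sum of its 34 digits: 70.

70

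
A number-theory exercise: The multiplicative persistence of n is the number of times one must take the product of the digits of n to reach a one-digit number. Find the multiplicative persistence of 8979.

8979 → 4536 → 360 → 0 (3 steps)

3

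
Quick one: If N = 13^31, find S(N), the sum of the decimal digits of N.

184

13^31 = 34059943367449284484947168626829637
Sum of its 35 digits: 184.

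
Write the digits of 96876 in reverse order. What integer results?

67869

Reversing 96876 gives 67869.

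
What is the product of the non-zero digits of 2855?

400

2×8×5×5 = 400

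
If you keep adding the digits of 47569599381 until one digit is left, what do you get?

3

4+7+5+6+9+5+9+9+3+8+1 = 66
6+6 = 12
1+2 = 3
(Equivalently, 47569599381 mod 9 = 3.)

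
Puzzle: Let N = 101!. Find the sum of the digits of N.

639

101! = 9425947759838359420851623124482936749562312794702543768327889353416977599316221476503087861591808346911623490003549599583369706302603264000000000000000000000000
Sum of its 160 digits: 639.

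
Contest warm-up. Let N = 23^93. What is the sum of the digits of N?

23^93 = 4372086539555000980287127355506913371582046817861840506438445979231555384501134266855234221725830165364561372235140990139433783
Sum of its 127 digits: 530.

530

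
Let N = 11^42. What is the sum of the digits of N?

190

11^42 = 54763699237492901685126120802225273763666521
Sum of its 44 digits: 190.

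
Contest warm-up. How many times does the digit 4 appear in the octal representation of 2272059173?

2272059173 in base 8 is 20733157445.
The digit 4 appears 2 times.

2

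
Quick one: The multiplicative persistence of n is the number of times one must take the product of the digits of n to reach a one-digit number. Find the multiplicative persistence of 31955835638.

31955835638 → 11664000 → 0 (2 steps)

2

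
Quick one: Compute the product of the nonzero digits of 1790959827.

1×7×9×9×5×9×8×2×7 = 2857680

2857680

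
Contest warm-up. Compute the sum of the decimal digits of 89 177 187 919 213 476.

8+9+1+7+7+1+8+7+9+1+9+2+1+3+4+7+6 = 90

90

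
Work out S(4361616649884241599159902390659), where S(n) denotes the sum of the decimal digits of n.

154

4+3+6+1+6+1+6+6+4+9+8+8+4+2+4+1+5+9+9+1+5+9+9+0+2+3+9+0+6+5+9 = 154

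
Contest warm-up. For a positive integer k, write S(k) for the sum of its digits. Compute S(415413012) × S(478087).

714

S(415413012) = 4+1+5+4+1+3+0+1+2 = 21.
S(478087) = 4+7+8+0+8+7 = 34.
21 · 34 = 714.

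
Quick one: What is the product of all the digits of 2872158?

2×8×7×2×1×5×8 = 8960

8960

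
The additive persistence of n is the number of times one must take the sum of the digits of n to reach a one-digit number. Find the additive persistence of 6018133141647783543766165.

6018133141647783543766165 → 106 → 7 (2 steps)

2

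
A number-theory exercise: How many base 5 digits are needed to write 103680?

103680 in base 5 is 11304210, which has 8 digits.

8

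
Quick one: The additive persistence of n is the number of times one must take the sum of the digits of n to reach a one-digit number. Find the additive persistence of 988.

2

988 → 25 → 7 (2 steps)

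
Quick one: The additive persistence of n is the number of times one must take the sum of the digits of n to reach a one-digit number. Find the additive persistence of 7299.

2

7299 → 27 → 9 (2 steps)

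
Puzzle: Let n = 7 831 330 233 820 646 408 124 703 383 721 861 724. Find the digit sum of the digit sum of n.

5

First digit sum: 140.
1+4+0 = 5.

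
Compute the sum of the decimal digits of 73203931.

7+3+2+0+3+9+3+1 = 28

28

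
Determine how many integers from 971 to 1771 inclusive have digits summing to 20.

The integers in [971, 1771] that have digits summing to 20: 974, 983, 992, 1199, 1289, 1298, …, 1757, 1766.
28 qualify.

28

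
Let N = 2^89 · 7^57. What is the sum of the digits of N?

329

2^89 · 7^57 = 916764726300060256537753972203968943387387521836111050910978990055761117184
Sum of its 75 digits: 329.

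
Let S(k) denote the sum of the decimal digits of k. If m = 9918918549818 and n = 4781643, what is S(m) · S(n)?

S(9918918549818) = 9+9+1+8+9+1+8+5+4+9+8+1+8 = 80.
S(4781643) = 4+7+8+1+6+4+3 = 33.
80 · 33 = 2640.

2640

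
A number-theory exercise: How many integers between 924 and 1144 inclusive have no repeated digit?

The integers in [924, 1144] that have no repeated digit: 924, 925, 926, 927, 928, 930, …, 1097, 1098.
109 qualify.

109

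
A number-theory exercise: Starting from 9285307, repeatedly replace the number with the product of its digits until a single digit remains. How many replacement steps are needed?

1

9285307 → 0 (1 step)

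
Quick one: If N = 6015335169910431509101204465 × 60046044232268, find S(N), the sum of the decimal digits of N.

179

6015335169910431509101204465 × 60046044232268 = 361197081684359115699233429514305018676620
Sum of its 42 digits: 179.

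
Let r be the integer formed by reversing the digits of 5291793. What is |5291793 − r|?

Reverse of 5291793 is 3971925.
|5291793 − 3971925| = 1319868

1319868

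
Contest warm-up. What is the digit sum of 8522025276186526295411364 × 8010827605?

174

8522025276186526295411364 × 8010827605 = 68268475332982773976339739561903220
Sum of its 35 digits: 174.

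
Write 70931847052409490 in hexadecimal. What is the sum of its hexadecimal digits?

90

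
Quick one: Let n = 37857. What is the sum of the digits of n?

3+7+8+5+7 = 30

30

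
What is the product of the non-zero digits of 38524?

960

3×8×5×2×4 = 960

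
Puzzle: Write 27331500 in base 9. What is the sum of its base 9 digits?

44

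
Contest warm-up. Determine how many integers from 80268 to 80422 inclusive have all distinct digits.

62

The integers in [80268, 80422] that have all distinct digits: 80269, 80271, 80273, 80274, 80275, 80276, …, 80419, 80421.
62 qualify.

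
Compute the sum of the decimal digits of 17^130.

17^130 = 9085729004256841718308438420015608007687001344443112760818356862794610647930864113878808725615792656835384509495872239647213856410356729267494460946312905410849
Sum of its 160 digits: 712.

712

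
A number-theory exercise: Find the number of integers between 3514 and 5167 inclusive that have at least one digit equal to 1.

The integers in [3514, 5167] that have at least one digit equal to 1: 3514, 3515, 3516, 3517, 3518, 3519, …, 5166, 5167.
448 qualify.

448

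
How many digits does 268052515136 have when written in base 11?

268052515136 in base 11 is A375372504A, which has 11 digits.

11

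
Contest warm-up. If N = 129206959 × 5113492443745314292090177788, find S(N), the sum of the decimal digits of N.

129206959 × 5113492443745314292090177788 = 660698808525810630180209625756826692
Sum of its 36 digits: 165.

165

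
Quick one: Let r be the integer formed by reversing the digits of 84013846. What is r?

64831048

Reversing 84013846 gives 64831048.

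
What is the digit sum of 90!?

90! = 1485715964481761497309522733620825737885569961284688766942216863704985393094065876545992131370884059645617234469978112000000000000000000000
Sum of its 139 digits: 585.

585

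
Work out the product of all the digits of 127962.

1512

1×2×7×9×6×2 = 1512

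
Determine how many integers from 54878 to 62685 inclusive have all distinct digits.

The integers in [54878, 62685] that have all distinct digits: 54879, 54890, 54891, 54892, 54893, 54896, …, 62597, 62598.
2275 qualify.

2275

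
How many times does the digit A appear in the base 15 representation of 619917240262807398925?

2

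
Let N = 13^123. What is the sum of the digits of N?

640

13^123 = 103521923711427330139508660561111399310356231562909825053544787423528887795603512927942762680653876132399975884814583882073552996857463797
Sum of its 138 digits: 640.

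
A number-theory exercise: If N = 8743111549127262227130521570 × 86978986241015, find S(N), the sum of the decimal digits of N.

205

8743111549127262227130521570 × 86978986241015 = 760466979135199483484821561481590676193550
Sum of its 42 digits: 205.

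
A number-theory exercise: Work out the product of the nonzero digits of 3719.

3×7×1×9 = 189

189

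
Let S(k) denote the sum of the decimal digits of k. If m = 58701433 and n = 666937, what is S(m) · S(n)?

S(58701433) = 5+8+7+0+1+4+3+3 = 31.
S(666937) = 6+6+6+9+3+7 = 37.
31 · 37 = 1147.

1147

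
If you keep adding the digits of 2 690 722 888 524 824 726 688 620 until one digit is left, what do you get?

5

2+6+9+0+7+2+2+8+8+8+5+2+4+8+2+4+7+2+6+6+8+8+6+2+0 = 122
1+2+2 = 5
(Equivalently, 2 690 722 888 524 824 726 688 620 mod 9 = 5.)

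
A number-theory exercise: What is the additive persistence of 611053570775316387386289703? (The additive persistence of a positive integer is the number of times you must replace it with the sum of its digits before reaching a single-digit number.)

611053570775316387386289703 → 121 → 4 (2 steps)

2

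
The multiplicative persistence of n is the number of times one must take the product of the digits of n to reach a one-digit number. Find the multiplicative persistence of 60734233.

60734233 → 0 (1 step)

1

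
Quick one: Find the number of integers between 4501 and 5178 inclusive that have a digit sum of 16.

The integers in [4501, 5178] that have a digit sum of 16: 4507, 4516, 4525, 4534, 4543, 4552, …, 5164, 5173.
45 qualify.

45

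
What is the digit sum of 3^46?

3^46 = 8862938119652501095929
Sum of its 22 digits: 108.

108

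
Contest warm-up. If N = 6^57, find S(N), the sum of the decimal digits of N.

6^57 = 226267027688376192080197927193400943822503936
Sum of its 45 digits: 198.

198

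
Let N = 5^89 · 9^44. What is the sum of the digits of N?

5^89 · 9^44 = 156675396063179319282785641510026765384920320414705255240506100340713846463813752052374184131622314453125
Sum of its 105 digits: 396.

396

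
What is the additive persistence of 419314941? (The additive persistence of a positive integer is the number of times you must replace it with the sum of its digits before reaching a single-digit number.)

2

419314941 → 36 → 9 (2 steps)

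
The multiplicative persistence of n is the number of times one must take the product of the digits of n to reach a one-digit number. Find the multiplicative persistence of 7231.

7231 → 42 → 8 (2 steps)

2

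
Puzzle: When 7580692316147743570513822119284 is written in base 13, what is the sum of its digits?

7580692316147743570513822119284 in base 13 is 6483B6403AC6C039698C17324654.
Digit sum: 6+4+8+3+11+6+4+0+3+10+12+6+12+0+3+9+6+9+8+12+1+7+3+2+4+6+5+4 = 164.

164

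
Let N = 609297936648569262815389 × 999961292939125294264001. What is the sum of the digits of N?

188

609297936648569262815389 × 999961292939125294264001 = 609274352516244574045900190116612396301891511389
Sum of its 48 digits: 188.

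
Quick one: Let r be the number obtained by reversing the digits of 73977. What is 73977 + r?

151914

Reverse of 73977 is 77937.
73977 + 77937 = 151914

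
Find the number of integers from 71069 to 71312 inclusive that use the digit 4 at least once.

The integers in [71069, 71312] that use the digit 4 at least once: 71074, 71084, 71094, 71104, 71114, 71124, …, 71294, 71304.
42 qualify.

42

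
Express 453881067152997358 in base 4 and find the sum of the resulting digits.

453881067152997358 in base 4 is 121030200212310001323133233232.
Digit sum: 1+2+1+0+3+0+2+0+0+2+1+2+3+1+0+0+0+1+3+2+3+1+3+3+2+3+3+2+3+2 = 49.

49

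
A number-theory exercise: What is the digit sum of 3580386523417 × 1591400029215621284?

161

3580386523417 × 1591400029215621284 = 5697827217969030518488469607428
Sum of its 31 digits: 161.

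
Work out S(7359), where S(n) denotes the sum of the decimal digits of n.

24

7+3+5+9 = 24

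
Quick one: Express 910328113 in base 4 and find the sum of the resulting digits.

910328113 in base 4 is 312100220010301.
Digit sum: 3+1+2+1+0+0+2+2+0+0+1+0+3+0+1 = 16.

16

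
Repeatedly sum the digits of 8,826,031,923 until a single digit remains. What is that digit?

8+8+2+6+0+3+1+9+2+3 = 42
4+2 = 6

6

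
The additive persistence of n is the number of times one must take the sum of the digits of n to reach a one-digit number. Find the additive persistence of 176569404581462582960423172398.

176569404581462582960423172398 → 137 → 11 → 2 (3 steps)

3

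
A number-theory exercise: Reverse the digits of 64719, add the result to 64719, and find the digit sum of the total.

Reversal of 64719 is 91746; 64719 + 91746 = 156465.
Digit sum of 156465: 1+5+6+4+6+5 = 27.

27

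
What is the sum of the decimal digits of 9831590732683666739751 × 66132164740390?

177

9831590732683666739751 × 66132164740390 = 650184377993927871526218468608242890
Sum of its 36 digits: 177.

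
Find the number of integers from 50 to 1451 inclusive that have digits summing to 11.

108

The integers in [50, 1451] that have digits summing to 11: 56, 65, 74, 83, 92, 119, …, 1442, 1451.
108 qualify.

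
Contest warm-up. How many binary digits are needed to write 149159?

149159 in base 2 is 100100011010100111, which has 18 digits.

18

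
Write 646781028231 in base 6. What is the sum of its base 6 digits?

31

646781028231 in base 6 is 1213043242032103.
Digit sum: 1+2+1+3+0+4+3+2+4+2+0+3+2+1+0+3 = 31.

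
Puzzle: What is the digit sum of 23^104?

637

23^104 = 4165766717332139306998022986739468184033507551039428814620390957457014951099725024917677010084876007043500323032088714918238998592983029995841
Sum of its 142 digits: 637.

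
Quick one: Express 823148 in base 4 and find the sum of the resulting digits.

17

823148 in base 4 is 3020331230.
Digit sum: 3+0+2+0+3+3+1+2+3+0 = 17.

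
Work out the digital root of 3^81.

The digital root of n equals n mod 9 (or 9 when 9 | n), so we need 3^81 mod 9.
3^81 ≡ 0 (mod 9), so the digital root is 9.

9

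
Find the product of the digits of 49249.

4×9×2×4×9 = 2592

2592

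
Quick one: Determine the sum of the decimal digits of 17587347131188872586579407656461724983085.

206

1+7+5+8+7+3+4+7+1+3+1+1+8+8+8+7+2+5+8+6+5+7+9+4+0+7+6+5+6+4+6+1+7+2+4+9+8+3+0+8+5 = 206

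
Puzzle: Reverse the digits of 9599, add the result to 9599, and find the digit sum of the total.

28

Reversal of 9599 is 9959; 9599 + 9959 = 19558.
Digit sum of 19558: 1+9+5+5+8 = 28.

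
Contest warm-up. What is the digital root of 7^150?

The digital root of n equals n mod 9 (or 9 when 9 | n), so we need 7^150 mod 9.
7^150 ≡ 1 (mod 9), so the digital root is 1.

1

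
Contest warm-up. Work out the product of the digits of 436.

72

4×3×6 = 72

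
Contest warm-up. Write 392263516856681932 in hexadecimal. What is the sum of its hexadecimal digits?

112

392263516856681932 in base 16 is 57199971C9685CC.
Digit sum: 5+7+1+9+9+9+7+1+12+9+6+8+5+12+12 = 112.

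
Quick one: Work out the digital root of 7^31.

7

The digital root of n equals n mod 9 (or 9 when 9 | n), so we need 7^31 mod 9.
7^31 ≡ 7 (mod 9), so the digital root is 7.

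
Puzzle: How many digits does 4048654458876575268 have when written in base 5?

4048654458876575268 in base 5 is 232430310214123234400402033, which has 27 digits.

27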